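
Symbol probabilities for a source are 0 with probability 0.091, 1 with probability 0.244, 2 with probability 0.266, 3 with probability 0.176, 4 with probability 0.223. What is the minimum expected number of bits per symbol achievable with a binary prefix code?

Repeatedly combine the two least-probable nodes; the expected code length is the sum of the merged weights.
merge 91/1000 + 22/125 → 267/1000
merge 223/1000 + 61/250 → 467/1000
merge 133/500 + 267/1000 → 533/1000
merge 467/1000 + 533/1000 → 1
L = 267/1000 + 467/1000 + 533/1000 + 1 = 2267/1000 = 2.267 bits/symbol.

2.267 bits/symbol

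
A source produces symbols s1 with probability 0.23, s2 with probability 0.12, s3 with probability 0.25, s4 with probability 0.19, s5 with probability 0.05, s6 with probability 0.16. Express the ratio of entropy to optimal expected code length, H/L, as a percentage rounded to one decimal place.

Entropy H = −Σ p log₂ p ≈ 2.4491 bits.
Huffman merges: 1/20+3/25→17/100; 4/25+17/100→33/100; 19/100+23/100→21/50; 1/4+33/100→29/50; 21/50+29/50→1. L = 5/2 ≈ 2.5000.
Efficiency = H/L = 2.4491/2.5000 = 98.0%.

98.0%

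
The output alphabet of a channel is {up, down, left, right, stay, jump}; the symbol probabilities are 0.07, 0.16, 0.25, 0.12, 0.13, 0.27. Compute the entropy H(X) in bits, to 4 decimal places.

H = −Σ pᵢ log₂ pᵢ.
−0.07·log₂(0.07) = 0.2686
−0.16·log₂(0.16) = 0.4230
−0.25·log₂(0.25) = 0.5000
−0.12·log₂(0.12) = 0.3671
−0.13·log₂(0.13) = 0.3826
−0.27·log₂(0.27) = 0.5100
Sum ≈ 2.4513 → 2.4513 bits.

2.4513 bits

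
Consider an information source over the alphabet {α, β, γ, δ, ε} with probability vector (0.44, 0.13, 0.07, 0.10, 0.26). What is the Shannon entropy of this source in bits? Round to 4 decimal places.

H = −Σ pᵢ log₂ pᵢ.
−0.44·log₂(0.44) = 0.5211
−0.13·log₂(0.13) = 0.3826
−0.07·log₂(0.07) = 0.2686
−0.10·log₂(0.10) = 0.3322
−0.26·log₂(0.26) = 0.5053
Sum ≈ 2.0098 → 2.0098 bits.

2.0098 bits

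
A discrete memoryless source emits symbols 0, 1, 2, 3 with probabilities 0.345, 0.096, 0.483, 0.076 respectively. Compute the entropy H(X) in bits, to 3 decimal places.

1.644 bits

H = −Σ pᵢ log₂ pᵢ.
−0.345·log₂(0.345) = 0.5297
−0.096·log₂(0.096) = 0.3246
−0.483·log₂(0.483) = 0.5071
−0.076·log₂(0.076) = 0.2826
Sum ≈ 1.6439 → 1.644 bits.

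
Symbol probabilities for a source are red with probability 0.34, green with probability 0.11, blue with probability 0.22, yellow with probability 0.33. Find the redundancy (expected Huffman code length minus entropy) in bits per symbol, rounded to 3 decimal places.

Entropy H = −Σ p log₂ p ≈ 1.8879 bits.
Huffman merges: 11/100+11/50→33/100; 33/100+33/100→33/50; 17/50+33/50→1. L = 199/100 ≈ 1.9900.
L − H = 1.9900 − 1.8879 = 0.102 bits.

0.102 bits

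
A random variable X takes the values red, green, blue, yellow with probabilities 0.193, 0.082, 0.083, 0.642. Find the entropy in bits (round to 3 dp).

H = −Σ pᵢ log₂ pᵢ.
−0.193·log₂(0.193) = 0.4581
−0.082·log₂(0.082) = 0.2959
−0.083·log₂(0.083) = 0.2980
−0.642·log₂(0.642) = 0.4105
Sum ≈ 1.4624 → 1.462 bits.

1.462 bits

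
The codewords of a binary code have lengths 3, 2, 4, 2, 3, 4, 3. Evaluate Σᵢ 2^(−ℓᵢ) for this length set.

1

With common denominator 2^4 = 16: Σ 2^(−ℓᵢ) = 2/16 + 4/16 + 1/16 + 4/16 + 2/16 + 1/16 + 2/16 = 16/16 = 1.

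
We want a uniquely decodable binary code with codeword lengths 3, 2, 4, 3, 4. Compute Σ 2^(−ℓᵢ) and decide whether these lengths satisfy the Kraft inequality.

With common denominator 2^4 = 16: Σ 2^(−ℓᵢ) = 2/16 + 4/16 + 1/16 + 2/16 + 1/16 = 10/16 = 0.625.
Kraft's inequality requires Σ ≤ 1; here Σ = 0.625 ≤ 1, so such a prefix code exists.

0.625; yes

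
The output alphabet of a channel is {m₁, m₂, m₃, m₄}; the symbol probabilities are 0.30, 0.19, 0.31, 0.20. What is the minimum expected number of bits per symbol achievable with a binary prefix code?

2 bits/symbol

Repeatedly combine the two least-probable nodes; the expected code length is the sum of the merged weights.
merge 19/100 + 1/5 → 39/100
merge 3/10 + 31/100 → 61/100
merge 39/100 + 61/100 → 1
L = 39/100 + 61/100 + 1 = 2 bits/symbol.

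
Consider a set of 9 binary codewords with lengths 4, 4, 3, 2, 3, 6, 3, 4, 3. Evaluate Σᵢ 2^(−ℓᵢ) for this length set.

0.953125

With common denominator 2^6 = 64: Σ 2^(−ℓᵢ) = 4/64 + 4/64 + 8/64 + 16/64 + 8/64 + 1/64 + 8/64 + 4/64 + 8/64 = 61/64 = 0.953125.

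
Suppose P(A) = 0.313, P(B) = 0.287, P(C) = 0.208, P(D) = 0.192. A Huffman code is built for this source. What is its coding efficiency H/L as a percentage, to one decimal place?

98.5%

Entropy H = −Σ p log₂ p ≈ 1.9697 bits.
Huffman merges: 24/125+26/125→2/5; 287/1000+313/1000→3/5; 2/5+3/5→1. L = 2 ≈ 2.0000.
Efficiency = H/L = 1.9697/2.0000 = 98.5%.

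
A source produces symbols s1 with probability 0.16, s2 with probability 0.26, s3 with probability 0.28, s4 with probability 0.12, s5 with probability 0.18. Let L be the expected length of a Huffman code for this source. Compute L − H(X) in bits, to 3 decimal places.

Entropy H = −Σ p log₂ p ≈ 2.2549 bits.
Huffman merges: 3/25+4/25→7/25; 9/50+13/50→11/25; 7/25+7/25→14/25; 11/25+14/25→1. L = 57/25 ≈ 2.2800.
L − H = 2.2800 − 2.2549 = 0.025 bits.

0.025 bits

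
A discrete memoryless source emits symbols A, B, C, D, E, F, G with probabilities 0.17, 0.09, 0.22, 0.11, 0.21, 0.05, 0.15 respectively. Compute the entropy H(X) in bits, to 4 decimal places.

2.6776 bits

H = −Σ pᵢ log₂ pᵢ.
−0.17·log₂(0.17) = 0.4346
−0.09·log₂(0.09) = 0.3127
−0.22·log₂(0.22) = 0.4806
−0.11·log₂(0.11) = 0.3503
−0.21·log₂(0.21) = 0.4728
−0.05·log₂(0.05) = 0.2161
−0.15·log₂(0.15) = 0.4105
Sum ≈ 2.6776 → 2.6776 bits.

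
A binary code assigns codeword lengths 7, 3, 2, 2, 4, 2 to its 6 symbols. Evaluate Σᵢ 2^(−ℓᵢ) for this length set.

With common denominator 2^7 = 128: Σ 2^(−ℓᵢ) = 1/128 + 16/128 + 32/128 + 32/128 + 8/128 + 32/128 = 121/128 = 0.9453125.

0.9453125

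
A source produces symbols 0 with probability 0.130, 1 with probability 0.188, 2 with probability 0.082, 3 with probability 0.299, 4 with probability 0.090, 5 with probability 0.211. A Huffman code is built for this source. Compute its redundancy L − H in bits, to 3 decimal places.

Entropy H = −Σ p log₂ p ≈ 2.4389 bits.
Huffman merges: 41/500+9/100→43/250; 13/100+43/250→151/500; 47/250+211/1000→399/1000; 299/1000+151/500→601/1000; 399/1000+601/1000→1. L = 1237/500 ≈ 2.4740.
L − H = 2.4740 − 2.4389 = 0.035 bits.

0.035 bits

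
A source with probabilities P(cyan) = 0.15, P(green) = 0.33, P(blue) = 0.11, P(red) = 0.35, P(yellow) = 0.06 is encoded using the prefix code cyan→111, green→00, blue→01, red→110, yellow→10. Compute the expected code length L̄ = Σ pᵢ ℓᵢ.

2.5 bits/symbol

L̄ = Σ pᵢ·ℓᵢ = 0.15·3 + 0.33·2 + 0.11·2 + 0.35·3 + 0.06·2 = 2.5 bits/symbol.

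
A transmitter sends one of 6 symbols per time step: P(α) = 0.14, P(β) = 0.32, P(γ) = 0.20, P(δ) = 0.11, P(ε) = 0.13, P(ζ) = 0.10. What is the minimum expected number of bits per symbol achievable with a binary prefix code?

2.48 bits/symbol

Repeatedly combine the two least-probable nodes; the expected code length is the sum of the merged weights.
merge 1/10 + 11/100 → 21/100
merge 13/100 + 7/50 → 27/100
merge 1/5 + 21/100 → 41/100
merge 27/100 + 8/25 → 59/100
merge 41/100 + 59/100 → 1
L = 21/100 + 27/100 + 41/100 + 59/100 + 1 = 62/25 = 2.48 bits/symbol.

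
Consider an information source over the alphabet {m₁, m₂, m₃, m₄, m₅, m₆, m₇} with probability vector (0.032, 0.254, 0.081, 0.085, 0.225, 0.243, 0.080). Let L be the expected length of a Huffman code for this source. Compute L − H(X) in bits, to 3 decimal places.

0.027 bits

Entropy H = −Σ p log₂ p ≈ 2.5287 bits.
Huffman merges: 4/125+2/25→14/125; 81/1000+17/200→83/500; 14/125+83/500→139/500; 9/40+243/1000→117/250; 127/500+139/500→133/250; 117/250+133/250→1. L = 639/250 ≈ 2.5560.
L − H = 2.5560 − 2.5287 = 0.027 bits.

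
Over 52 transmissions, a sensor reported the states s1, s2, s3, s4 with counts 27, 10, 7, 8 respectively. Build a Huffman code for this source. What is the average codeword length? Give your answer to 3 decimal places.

1.769 bits/symbol

Probabilities are the counts divided by 52.
Repeatedly combine the two least-probable nodes; the expected code length is the sum of the merged weights.
merge 7/52 + 2/13 → 15/52
merge 5/26 + 15/52 → 25/52
merge 25/52 + 27/52 → 1
L = 15/52 + 25/52 + 1 = 23/13 ≈ 1.769 bits/symbol.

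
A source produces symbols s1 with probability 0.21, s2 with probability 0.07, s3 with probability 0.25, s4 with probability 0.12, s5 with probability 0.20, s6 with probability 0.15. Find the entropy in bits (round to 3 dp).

2.483 bits

H = −Σ pᵢ log₂ pᵢ.
−0.21·log₂(0.21) = 0.4728
−0.07·log₂(0.07) = 0.2686
−0.25·log₂(0.25) = 0.5000
−0.12·log₂(0.12) = 0.3671
−0.20·log₂(0.20) = 0.4644
−0.15·log₂(0.15) = 0.4105
Sum ≈ 2.4834 → 2.483 bits.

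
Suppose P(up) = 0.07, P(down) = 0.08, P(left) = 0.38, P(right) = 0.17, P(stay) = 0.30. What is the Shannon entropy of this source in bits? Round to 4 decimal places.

H = −Σ pᵢ log₂ pᵢ.
−0.07·log₂(0.07) = 0.2686
−0.08·log₂(0.08) = 0.2915
−0.38·log₂(0.38) = 0.5305
−0.17·log₂(0.17) = 0.4346
−0.30·log₂(0.30) = 0.5211
Sum ≈ 2.0462 → 2.0462 bits.

2.0462 bits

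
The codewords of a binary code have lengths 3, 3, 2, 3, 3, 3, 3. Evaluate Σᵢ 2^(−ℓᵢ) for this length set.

With common denominator 2^3 = 8: Σ 2^(−ℓᵢ) = 1/8 + 1/8 + 2/8 + 1/8 + 1/8 + 1/8 + 1/8 = 8/8 = 1.

1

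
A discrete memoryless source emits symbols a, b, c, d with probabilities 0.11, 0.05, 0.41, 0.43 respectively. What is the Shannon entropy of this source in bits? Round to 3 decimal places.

H = −Σ pᵢ log₂ pᵢ.
−0.11·log₂(0.11) = 0.3503
−0.05·log₂(0.05) = 0.2161
−0.41·log₂(0.41) = 0.5274
−0.43·log₂(0.43) = 0.5236
Sum ≈ 1.6173 → 1.617 bits.

1.617 bits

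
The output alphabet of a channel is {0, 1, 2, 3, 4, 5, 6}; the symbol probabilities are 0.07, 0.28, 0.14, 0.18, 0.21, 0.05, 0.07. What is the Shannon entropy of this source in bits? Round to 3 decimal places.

H = −Σ pᵢ log₂ pᵢ.
−0.07·log₂(0.07) = 0.2686
−0.28·log₂(0.28) = 0.5142
−0.14·log₂(0.14) = 0.3971
−0.18·log₂(0.18) = 0.4453
−0.21·log₂(0.21) = 0.4728
−0.05·log₂(0.05) = 0.2161
−0.07·log₂(0.07) = 0.2686
Sum ≈ 2.5827 → 2.583 bits.

2.583 bits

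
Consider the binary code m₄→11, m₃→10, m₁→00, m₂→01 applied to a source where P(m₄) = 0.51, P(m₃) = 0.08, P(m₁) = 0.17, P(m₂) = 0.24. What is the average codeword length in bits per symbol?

2 bits/symbol

L̄ = Σ pᵢ·ℓᵢ = 0.51·2 + 0.08·2 + 0.17·2 + 0.24·2 = 2 bits/symbol.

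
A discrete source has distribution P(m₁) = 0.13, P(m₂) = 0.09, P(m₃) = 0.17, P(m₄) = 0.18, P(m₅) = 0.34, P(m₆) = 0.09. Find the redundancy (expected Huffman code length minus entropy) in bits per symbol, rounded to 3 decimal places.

Entropy H = −Σ p log₂ p ≈ 2.4170 bits.
Huffman merges: 9/100+9/100→9/50; 13/100+17/100→3/10; 9/50+9/50→9/25; 3/10+17/50→16/25; 9/25+16/25→1. L = 62/25 ≈ 2.4800.
L − H = 2.4800 − 2.4170 = 0.063 bits.

0.063 bits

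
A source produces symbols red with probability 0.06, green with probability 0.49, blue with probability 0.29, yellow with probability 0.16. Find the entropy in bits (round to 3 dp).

H = −Σ pᵢ log₂ pᵢ.
−0.06·log₂(0.06) = 0.2435
−0.49·log₂(0.49) = 0.5043
−0.29·log₂(0.29) = 0.5179
−0.16·log₂(0.16) = 0.4230
Sum ≈ 1.6887 → 1.689 bits.

1.689 bits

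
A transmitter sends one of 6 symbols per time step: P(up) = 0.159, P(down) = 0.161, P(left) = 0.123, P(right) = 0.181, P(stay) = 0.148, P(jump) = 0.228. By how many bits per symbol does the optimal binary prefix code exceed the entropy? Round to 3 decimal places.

0.033 bits

Entropy H = −Σ p log₂ p ≈ 2.5585 bits.
Huffman merges: 123/1000+37/250→271/1000; 159/1000+161/1000→8/25; 181/1000+57/250→409/1000; 271/1000+8/25→591/1000; 409/1000+591/1000→1. L = 2591/1000 ≈ 2.5910.
L − H = 2.5910 − 2.5585 = 0.033 bits.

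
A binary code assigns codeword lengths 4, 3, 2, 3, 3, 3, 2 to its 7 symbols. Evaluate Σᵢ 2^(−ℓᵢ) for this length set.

1.0625

With common denominator 2^4 = 16: Σ 2^(−ℓᵢ) = 1/16 + 2/16 + 4/16 + 2/16 + 2/16 + 2/16 + 4/16 = 17/16 = 1.0625.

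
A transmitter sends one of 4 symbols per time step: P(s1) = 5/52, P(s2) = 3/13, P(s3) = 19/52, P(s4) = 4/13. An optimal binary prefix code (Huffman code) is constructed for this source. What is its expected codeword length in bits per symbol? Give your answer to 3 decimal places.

1.962 bits/symbol

Repeatedly combine the two least-probable nodes; the expected code length is the sum of the merged weights.
merge 5/52 + 3/13 → 17/52
merge 4/13 + 17/52 → 33/52
merge 19/52 + 33/52 → 1
L = 17/52 + 33/52 + 1 = 51/26 ≈ 1.962 bits/symbol.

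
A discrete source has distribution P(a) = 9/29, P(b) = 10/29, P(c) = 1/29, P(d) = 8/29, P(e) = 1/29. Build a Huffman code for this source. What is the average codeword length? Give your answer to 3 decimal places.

Repeatedly combine the two least-probable nodes; the expected code length is the sum of the merged weights.
merge 1/29 + 1/29 → 2/29
merge 2/29 + 8/29 → 10/29
merge 9/29 + 10/29 → 19/29
merge 10/29 + 19/29 → 1
L = 2/29 + 10/29 + 19/29 + 1 = 60/29 ≈ 2.069 bits/symbol.

2.069 bits/symbol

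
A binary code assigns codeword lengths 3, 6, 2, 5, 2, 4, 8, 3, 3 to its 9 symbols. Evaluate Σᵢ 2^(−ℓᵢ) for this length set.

With common denominator 2^8 = 256: Σ 2^(−ℓᵢ) = 32/256 + 4/256 + 64/256 + 8/256 + 64/256 + 16/256 + 1/256 + 32/256 + 32/256 = 253/256 = 0.98828125.

0.98828125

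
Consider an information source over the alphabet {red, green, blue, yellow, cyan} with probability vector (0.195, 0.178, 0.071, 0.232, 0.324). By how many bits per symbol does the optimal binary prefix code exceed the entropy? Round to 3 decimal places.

Entropy H = −Σ p log₂ p ≈ 2.1899 bits.
Huffman merges: 71/1000+89/500→249/1000; 39/200+29/125→427/1000; 249/1000+81/250→573/1000; 427/1000+573/1000→1. L = 2249/1000 ≈ 2.2490.
L − H = 2.2490 − 2.1899 = 0.059 bits.

0.059 bits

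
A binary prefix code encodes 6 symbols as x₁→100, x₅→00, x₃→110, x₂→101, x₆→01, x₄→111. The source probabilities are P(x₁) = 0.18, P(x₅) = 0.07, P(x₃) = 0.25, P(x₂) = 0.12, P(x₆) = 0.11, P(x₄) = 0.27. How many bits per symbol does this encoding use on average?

2.82 bits/symbol

L̄ = Σ pᵢ·ℓᵢ = 0.18·3 + 0.07·2 + 0.25·3 + 0.12·3 + 0.11·2 + 0.27·3 = 2.82 bits/symbol.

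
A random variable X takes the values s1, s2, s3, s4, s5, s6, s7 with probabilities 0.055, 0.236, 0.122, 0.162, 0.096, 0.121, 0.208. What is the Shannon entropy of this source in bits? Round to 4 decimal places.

2.6819 bits

H = −Σ pᵢ log₂ pᵢ.
−0.055·log₂(0.055) = 0.2301
−0.236·log₂(0.236) = 0.4916
−0.122·log₂(0.122) = 0.3703
−0.162·log₂(0.162) = 0.4254
−0.096·log₂(0.096) = 0.3246
−0.121·log₂(0.121) = 0.3687
−0.208·log₂(0.208) = 0.4712
Sum ≈ 2.6819 → 2.6819 bits.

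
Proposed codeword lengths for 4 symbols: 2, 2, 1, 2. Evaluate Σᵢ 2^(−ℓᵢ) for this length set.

With common denominator 2^2 = 4: Σ 2^(−ℓᵢ) = 1/4 + 1/4 + 2/4 + 1/4 = 5/4 = 1.25.

1.25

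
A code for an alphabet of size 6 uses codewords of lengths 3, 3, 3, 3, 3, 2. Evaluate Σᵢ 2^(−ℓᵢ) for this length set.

With common denominator 2^3 = 8: Σ 2^(−ℓᵢ) = 1/8 + 1/8 + 1/8 + 1/8 + 1/8 + 2/8 = 7/8 = 0.875.

0.875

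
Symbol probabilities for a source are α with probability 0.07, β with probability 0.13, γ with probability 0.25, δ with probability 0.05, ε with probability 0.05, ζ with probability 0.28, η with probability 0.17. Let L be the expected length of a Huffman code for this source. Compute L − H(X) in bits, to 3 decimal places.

0.038 bits

Entropy H = −Σ p log₂ p ≈ 2.5322 bits.
Huffman merges: 1/20+1/20→1/10; 7/100+1/10→17/100; 13/100+17/100→3/10; 17/100+1/4→21/50; 7/25+3/10→29/50; 21/50+29/50→1. L = 257/100 ≈ 2.5700.
L − H = 2.5700 − 2.5322 = 0.038 bits.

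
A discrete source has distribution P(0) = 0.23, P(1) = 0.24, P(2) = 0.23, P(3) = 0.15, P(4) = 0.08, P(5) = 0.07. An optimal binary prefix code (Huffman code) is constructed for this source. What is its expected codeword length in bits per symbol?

2.45 bits/symbol

Repeatedly combine the two least-probable nodes; the expected code length is the sum of the merged weights.
merge 7/100 + 2/25 → 3/20
merge 3/20 + 3/20 → 3/10
merge 23/100 + 23/100 → 23/50
merge 6/25 + 3/10 → 27/50
merge 23/50 + 27/50 → 1
L = 3/20 + 3/10 + 23/50 + 27/50 + 1 = 49/20 = 2.45 bits/symbol.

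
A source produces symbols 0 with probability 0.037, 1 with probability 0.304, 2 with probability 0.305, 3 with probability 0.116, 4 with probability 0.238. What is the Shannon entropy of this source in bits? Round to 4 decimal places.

2.0741 bits

H = −Σ pᵢ log₂ pᵢ.
−0.037·log₂(0.037) = 0.1760
−0.304·log₂(0.304) = 0.5222
−0.305·log₂(0.305) = 0.5225
−0.116·log₂(0.116) = 0.3605
−0.238·log₂(0.238) = 0.4929
Sum ≈ 2.0741 → 2.0741 bits.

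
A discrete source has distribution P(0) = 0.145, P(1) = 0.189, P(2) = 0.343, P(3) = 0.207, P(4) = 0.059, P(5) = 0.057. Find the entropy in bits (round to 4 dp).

2.3346 bits

H = −Σ pᵢ log₂ pᵢ.
−0.145·log₂(0.145) = 0.4040
−0.189·log₂(0.189) = 0.4543
−0.343·log₂(0.343) = 0.5295
−0.207·log₂(0.207) = 0.4704
−0.059·log₂(0.059) = 0.2409
−0.057·log₂(0.057) = 0.2356
Sum ≈ 2.3346 → 2.3346 bits.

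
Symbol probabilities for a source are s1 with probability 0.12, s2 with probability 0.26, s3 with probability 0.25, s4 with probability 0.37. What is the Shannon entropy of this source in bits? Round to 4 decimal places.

1.9031 bits

H = −Σ pᵢ log₂ pᵢ.
−0.12·log₂(0.12) = 0.3671
−0.26·log₂(0.26) = 0.5053
−0.25·log₂(0.25) = 0.5000
−0.37·log₂(0.37) = 0.5307
Sum ≈ 1.9031 → 1.9031 bits.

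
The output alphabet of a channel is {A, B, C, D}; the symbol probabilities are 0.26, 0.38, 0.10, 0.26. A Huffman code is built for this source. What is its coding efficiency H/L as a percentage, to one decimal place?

Entropy H = −Σ p log₂ p ≈ 1.8732 bits.
Huffman merges: 1/10+13/50→9/25; 13/50+9/25→31/50; 19/50+31/50→1. L = 99/50 ≈ 1.9800.
Efficiency = H/L = 1.8732/1.9800 = 94.6%.

94.6%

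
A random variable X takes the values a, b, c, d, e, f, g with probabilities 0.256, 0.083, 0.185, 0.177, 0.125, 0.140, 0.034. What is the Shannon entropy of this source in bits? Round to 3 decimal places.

2.632 bits

H = −Σ pᵢ log₂ pᵢ.
−0.256·log₂(0.256) = 0.5032
−0.083·log₂(0.083) = 0.2980
−0.185·log₂(0.185) = 0.4504
−0.177·log₂(0.177) = 0.4422
−0.125·log₂(0.125) = 0.3750
−0.140·log₂(0.140) = 0.3971
−0.034·log₂(0.034) = 0.1659
Sum ≈ 2.6318 → 2.632 bits.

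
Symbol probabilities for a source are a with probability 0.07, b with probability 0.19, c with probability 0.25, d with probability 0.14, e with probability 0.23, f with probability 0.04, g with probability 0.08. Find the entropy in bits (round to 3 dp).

2.586 bits

H = −Σ pᵢ log₂ pᵢ.
−0.07·log₂(0.07) = 0.2686
−0.19·log₂(0.19) = 0.4552
−0.25·log₂(0.25) = 0.5000
−0.14·log₂(0.14) = 0.3971
−0.23·log₂(0.23) = 0.4877
−0.04·log₂(0.04) = 0.1858
−0.08·log₂(0.08) = 0.2915
Sum ≈ 2.5858 → 2.586 bits.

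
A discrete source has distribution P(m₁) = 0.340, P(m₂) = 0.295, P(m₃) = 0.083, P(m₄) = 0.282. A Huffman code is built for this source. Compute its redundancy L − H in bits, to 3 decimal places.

Entropy H = −Σ p log₂ p ≈ 1.8618 bits.
Huffman merges: 83/1000+141/500→73/200; 59/200+17/50→127/200; 73/200+127/200→1. L = 2 ≈ 2.0000.
L − H = 2.0000 − 1.8618 = 0.138 bits.

0.138 bits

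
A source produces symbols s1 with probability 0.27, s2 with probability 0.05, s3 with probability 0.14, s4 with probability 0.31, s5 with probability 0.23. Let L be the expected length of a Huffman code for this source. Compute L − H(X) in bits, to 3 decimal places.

0.055 bits

Entropy H = −Σ p log₂ p ≈ 2.1347 bits.
Huffman merges: 1/20+7/50→19/100; 19/100+23/100→21/50; 27/100+31/100→29/50; 21/50+29/50→1. L = 219/100 ≈ 2.1900.
L − H = 2.1900 − 2.1347 = 0.055 bits.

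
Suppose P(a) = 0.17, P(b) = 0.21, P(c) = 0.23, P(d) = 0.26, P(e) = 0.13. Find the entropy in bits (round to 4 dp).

2.2830 bits

H = −Σ pᵢ log₂ pᵢ.
−0.17·log₂(0.17) = 0.4346
−0.21·log₂(0.21) = 0.4728
−0.23·log₂(0.23) = 0.4877
−0.26·log₂(0.26) = 0.5053
−0.13·log₂(0.13) = 0.3826
Sum ≈ 2.2830 → 2.2830 bits.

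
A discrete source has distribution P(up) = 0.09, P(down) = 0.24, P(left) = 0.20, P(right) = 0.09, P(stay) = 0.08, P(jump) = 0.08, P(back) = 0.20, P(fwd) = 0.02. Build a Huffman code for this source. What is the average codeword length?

2.82 bits/symbol

Repeatedly combine the two least-probable nodes; the expected code length is the sum of the merged weights.
merge 1/50 + 2/25 → 1/10
merge 2/25 + 9/100 → 17/100
merge 9/100 + 1/10 → 19/100
merge 17/100 + 19/100 → 9/25
merge 1/5 + 1/5 → 2/5
merge 6/25 + 9/25 → 3/5
merge 2/5 + 3/5 → 1
L = 1/10 + 17/100 + 19/100 + 9/25 + 2/5 + 3/5 + 1 = 141/50 = 2.82 bits/symbol.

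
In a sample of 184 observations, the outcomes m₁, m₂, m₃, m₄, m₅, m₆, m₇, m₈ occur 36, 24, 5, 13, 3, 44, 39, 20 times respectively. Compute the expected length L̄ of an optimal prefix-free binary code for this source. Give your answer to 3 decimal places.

2.707 bits/symbol

Probabilities are the counts divided by 184.
Repeatedly combine the two least-probable nodes; the expected code length is the sum of the merged weights.
merge 3/184 + 5/184 → 1/23
merge 1/23 + 13/184 → 21/184
merge 5/46 + 21/184 → 41/184
merge 3/23 + 9/46 → 15/46
merge 39/184 + 41/184 → 10/23
merge 11/46 + 15/46 → 13/23
merge 10/23 + 13/23 → 1
L = 1/23 + 21/184 + 41/184 + 15/46 + 10/23 + 13/23 + 1 = 249/92 ≈ 2.707 bits/symbol.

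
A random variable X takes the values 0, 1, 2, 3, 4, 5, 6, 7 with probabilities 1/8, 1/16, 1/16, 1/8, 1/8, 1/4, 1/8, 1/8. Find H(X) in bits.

Each probability is a power of 1/2, so log₂(1/p) is an integer.
H = Σ p·log₂(1/p) = 1/8·3 + 1/16·4 + 1/16·4 + 1/8·3 + 1/8·3 + 1/4·2 + 1/8·3 + 1/8·3 = 2.875 bits.

2.875 bits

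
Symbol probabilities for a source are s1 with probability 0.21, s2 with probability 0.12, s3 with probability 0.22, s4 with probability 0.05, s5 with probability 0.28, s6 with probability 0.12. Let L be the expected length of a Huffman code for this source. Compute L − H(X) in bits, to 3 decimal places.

Entropy H = −Σ p log₂ p ≈ 2.4178 bits.
Huffman merges: 1/20+3/25→17/100; 3/25+17/100→29/100; 21/100+11/50→43/100; 7/25+29/100→57/100; 43/100+57/100→1. L = 123/50 ≈ 2.4600.
L − H = 2.4600 − 2.4178 = 0.042 bits.

0.042 bits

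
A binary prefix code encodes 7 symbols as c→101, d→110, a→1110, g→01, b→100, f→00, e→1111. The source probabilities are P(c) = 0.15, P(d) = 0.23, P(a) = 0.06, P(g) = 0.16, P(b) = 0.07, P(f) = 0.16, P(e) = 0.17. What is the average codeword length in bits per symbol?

L̄ = Σ pᵢ·ℓᵢ = 0.15·3 + 0.23·3 + 0.06·4 + 0.16·2 + 0.07·3 + 0.16·2 + 0.17·4 = 2.91 bits/symbol.

2.91 bits/symbol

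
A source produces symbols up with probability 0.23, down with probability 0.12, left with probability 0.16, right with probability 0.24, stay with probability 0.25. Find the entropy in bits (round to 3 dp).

2.272 bits

H = −Σ pᵢ log₂ pᵢ.
−0.23·log₂(0.23) = 0.4877
−0.12·log₂(0.12) = 0.3671
−0.16·log₂(0.16) = 0.4230
−0.24·log₂(0.24) = 0.4941
−0.25·log₂(0.25) = 0.5000
Sum ≈ 2.2719 → 2.272 bits.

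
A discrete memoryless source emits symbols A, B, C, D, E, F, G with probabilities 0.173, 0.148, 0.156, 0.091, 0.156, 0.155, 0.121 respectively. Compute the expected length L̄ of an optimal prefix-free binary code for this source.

2.827 bits/symbol

Repeatedly combine the two least-probable nodes; the expected code length is the sum of the merged weights.
merge 91/1000 + 121/1000 → 53/250
merge 37/250 + 31/200 → 303/1000
merge 39/250 + 39/250 → 39/125
merge 173/1000 + 53/250 → 77/200
merge 303/1000 + 39/125 → 123/200
merge 77/200 + 123/200 → 1
L = 53/250 + 303/1000 + 39/125 + 77/200 + 123/200 + 1 = 2827/1000 = 2.827 bits/symbol.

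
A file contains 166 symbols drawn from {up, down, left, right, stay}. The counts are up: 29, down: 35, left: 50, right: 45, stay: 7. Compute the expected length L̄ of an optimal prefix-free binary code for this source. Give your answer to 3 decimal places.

2.217 bits/symbol

Probabilities are the counts divided by 166.
Repeatedly combine the two least-probable nodes; the expected code length is the sum of the merged weights.
merge 7/166 + 29/166 → 18/83
merge 35/166 + 18/83 → 71/166
merge 45/166 + 25/83 → 95/166
merge 71/166 + 95/166 → 1
L = 18/83 + 71/166 + 95/166 + 1 = 184/83 ≈ 2.217 bits/symbol.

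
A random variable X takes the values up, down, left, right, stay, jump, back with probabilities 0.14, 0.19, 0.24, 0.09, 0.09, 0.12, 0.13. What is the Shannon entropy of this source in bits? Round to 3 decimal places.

2.721 bits

H = −Σ pᵢ log₂ pᵢ.
−0.14·log₂(0.14) = 0.3971
−0.19·log₂(0.19) = 0.4552
−0.24·log₂(0.24) = 0.4941
−0.09·log₂(0.09) = 0.3127
−0.09·log₂(0.09) = 0.3127
−0.12·log₂(0.12) = 0.3671
−0.13·log₂(0.13) = 0.3826
Sum ≈ 2.7215 → 2.721 bits.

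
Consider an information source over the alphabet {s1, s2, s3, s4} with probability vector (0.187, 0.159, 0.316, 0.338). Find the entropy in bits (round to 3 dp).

H = −Σ pᵢ log₂ pᵢ.
−0.187·log₂(0.187) = 0.4523
−0.159·log₂(0.159) = 0.4218
−0.316·log₂(0.316) = 0.5252
−0.338·log₂(0.338) = 0.5289
Sum ≈ 1.9283 → 1.928 bits.

1.928 bits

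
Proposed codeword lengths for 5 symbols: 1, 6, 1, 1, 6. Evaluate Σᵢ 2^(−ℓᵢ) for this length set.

1.53125

With common denominator 2^6 = 64: Σ 2^(−ℓᵢ) = 32/64 + 1/64 + 32/64 + 32/64 + 1/64 = 98/64 = 1.53125.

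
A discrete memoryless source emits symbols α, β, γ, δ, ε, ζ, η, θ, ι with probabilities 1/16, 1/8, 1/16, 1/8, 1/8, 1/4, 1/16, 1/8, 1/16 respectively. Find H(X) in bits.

Each probability is a power of 1/2, so log₂(1/p) is an integer.
H = Σ p·log₂(1/p) = 1/16·4 + 1/8·3 + 1/16·4 + 1/8·3 + 1/8·3 + 1/4·2 + 1/16·4 + 1/8·3 + 1/16·4 = 3 bits.

3 bits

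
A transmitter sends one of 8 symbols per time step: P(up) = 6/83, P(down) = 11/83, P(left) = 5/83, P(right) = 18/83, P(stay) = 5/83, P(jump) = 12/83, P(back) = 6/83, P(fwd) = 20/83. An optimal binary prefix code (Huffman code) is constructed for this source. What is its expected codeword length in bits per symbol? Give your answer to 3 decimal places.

Repeatedly combine the two least-probable nodes; the expected code length is the sum of the merged weights.
merge 5/83 + 5/83 → 10/83
merge 6/83 + 6/83 → 12/83
merge 10/83 + 11/83 → 21/83
merge 12/83 + 12/83 → 24/83
merge 18/83 + 20/83 → 38/83
merge 21/83 + 24/83 → 45/83
merge 38/83 + 45/83 → 1
L = 10/83 + 12/83 + 21/83 + 24/83 + 38/83 + 45/83 + 1 = 233/83 ≈ 2.807 bits/symbol.

2.807 bits/symbol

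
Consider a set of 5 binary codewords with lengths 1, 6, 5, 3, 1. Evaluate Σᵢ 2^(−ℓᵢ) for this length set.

1.171875

With common denominator 2^6 = 64: Σ 2^(−ℓᵢ) = 32/64 + 1/64 + 2/64 + 8/64 + 32/64 = 75/64 = 1.171875.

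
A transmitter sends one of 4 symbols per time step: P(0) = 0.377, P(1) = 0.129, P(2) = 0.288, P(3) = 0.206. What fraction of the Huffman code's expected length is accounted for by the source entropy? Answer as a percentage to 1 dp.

97.0%

Entropy H = −Σ p log₂ p ≈ 1.8985 bits.
Huffman merges: 129/1000+103/500→67/200; 36/125+67/200→623/1000; 377/1000+623/1000→1. L = 979/500 ≈ 1.9580.
Efficiency = H/L = 1.8985/1.9580 = 97.0%.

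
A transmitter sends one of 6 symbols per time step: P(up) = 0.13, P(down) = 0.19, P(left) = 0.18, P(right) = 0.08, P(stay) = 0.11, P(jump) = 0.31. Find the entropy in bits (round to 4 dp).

2.4488 bits

H = −Σ pᵢ log₂ pᵢ.
−0.13·log₂(0.13) = 0.3826
−0.19·log₂(0.19) = 0.4552
−0.18·log₂(0.18) = 0.4453
−0.08·log₂(0.08) = 0.2915
−0.11·log₂(0.11) = 0.3503
−0.31·log₂(0.31) = 0.5238
Sum ≈ 2.4488 → 2.4488 bits.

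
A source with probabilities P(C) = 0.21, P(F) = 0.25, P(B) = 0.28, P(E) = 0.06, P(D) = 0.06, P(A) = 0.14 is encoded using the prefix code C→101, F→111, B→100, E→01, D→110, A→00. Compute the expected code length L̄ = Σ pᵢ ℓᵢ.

2.8 bits/symbol

L̄ = Σ pᵢ·ℓᵢ = 0.21·3 + 0.25·3 + 0.28·3 + 0.06·2 + 0.06·3 + 0.14·2 = 2.8 bits/symbol.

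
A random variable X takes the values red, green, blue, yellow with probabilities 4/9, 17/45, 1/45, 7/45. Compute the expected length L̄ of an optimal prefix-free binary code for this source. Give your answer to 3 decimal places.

1.733 bits/symbol

Repeatedly combine the two least-probable nodes; the expected code length is the sum of the merged weights.
merge 1/45 + 7/45 → 8/45
merge 8/45 + 17/45 → 5/9
merge 4/9 + 5/9 → 1
L = 8/45 + 5/9 + 1 = 26/15 ≈ 1.733 bits/symbol.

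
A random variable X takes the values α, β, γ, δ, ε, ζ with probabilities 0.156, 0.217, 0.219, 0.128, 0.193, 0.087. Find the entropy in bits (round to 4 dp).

2.5204 bits

H = −Σ pᵢ log₂ pᵢ.
−0.156·log₂(0.156) = 0.4181
−0.217·log₂(0.217) = 0.4783
−0.219·log₂(0.219) = 0.4798
−0.128·log₂(0.128) = 0.3796
−0.193·log₂(0.193) = 0.4581
−0.087·log₂(0.087) = 0.3065
Sum ≈ 2.5204 → 2.5204 bits.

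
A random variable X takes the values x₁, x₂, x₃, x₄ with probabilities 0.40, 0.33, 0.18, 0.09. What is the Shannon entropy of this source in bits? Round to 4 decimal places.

H = −Σ pᵢ log₂ pᵢ.
−0.40·log₂(0.40) = 0.5288
−0.33·log₂(0.33) = 0.5278
−0.18·log₂(0.18) = 0.4453
−0.09·log₂(0.09) = 0.3127
Sum ≈ 1.8146 → 1.8146 bits.

1.8146 bits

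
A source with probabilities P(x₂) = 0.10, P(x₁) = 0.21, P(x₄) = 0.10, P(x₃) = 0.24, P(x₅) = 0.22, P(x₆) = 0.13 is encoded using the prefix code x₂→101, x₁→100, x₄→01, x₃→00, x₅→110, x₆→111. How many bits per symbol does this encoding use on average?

L̄ = Σ pᵢ·ℓᵢ = 0.10·3 + 0.21·3 + 0.10·2 + 0.24·2 + 0.22·3 + 0.13·3 = 2.66 bits/symbol.

2.66 bits/symbol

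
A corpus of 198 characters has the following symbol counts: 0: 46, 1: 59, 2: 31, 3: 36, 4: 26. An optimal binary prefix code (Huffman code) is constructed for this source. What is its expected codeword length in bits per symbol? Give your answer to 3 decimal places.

Probabilities are the counts divided by 198.
Repeatedly combine the two least-probable nodes; the expected code length is the sum of the merged weights.
merge 13/99 + 31/198 → 19/66
merge 2/11 + 23/99 → 41/99
merge 19/66 + 59/198 → 58/99
merge 41/99 + 58/99 → 1
L = 19/66 + 41/99 + 58/99 + 1 = 151/66 ≈ 2.288 bits/symbol.

2.288 bits/symbol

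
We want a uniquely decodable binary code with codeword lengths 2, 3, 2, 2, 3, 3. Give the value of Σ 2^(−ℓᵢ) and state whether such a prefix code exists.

1.125; no

With common denominator 2^3 = 8: Σ 2^(−ℓᵢ) = 2/8 + 1/8 + 2/8 + 2/8 + 1/8 + 1/8 = 9/8 = 1.125.
Kraft's inequality requires Σ ≤ 1; here Σ = 1.125 > 1, so no such prefix code exists.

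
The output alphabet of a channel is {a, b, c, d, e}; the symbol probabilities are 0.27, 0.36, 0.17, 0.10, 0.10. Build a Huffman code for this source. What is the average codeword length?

Repeatedly combine the two least-probable nodes; the expected code length is the sum of the merged weights.
merge 1/10 + 1/10 → 1/5
merge 17/100 + 1/5 → 37/100
merge 27/100 + 9/25 → 63/100
merge 37/100 + 63/100 → 1
L = 1/5 + 37/100 + 63/100 + 1 = 11/5 = 2.2 bits/symbol.

2.2 bits/symbol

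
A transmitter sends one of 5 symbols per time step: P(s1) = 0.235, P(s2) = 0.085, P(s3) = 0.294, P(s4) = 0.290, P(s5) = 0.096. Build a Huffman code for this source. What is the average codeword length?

2.181 bits/symbol

Repeatedly combine the two least-probable nodes; the expected code length is the sum of the merged weights.
merge 17/200 + 12/125 → 181/1000
merge 181/1000 + 47/200 → 52/125
merge 29/100 + 147/500 → 73/125
merge 52/125 + 73/125 → 1
L = 181/1000 + 52/125 + 73/125 + 1 = 2181/1000 = 2.181 bits/symbol.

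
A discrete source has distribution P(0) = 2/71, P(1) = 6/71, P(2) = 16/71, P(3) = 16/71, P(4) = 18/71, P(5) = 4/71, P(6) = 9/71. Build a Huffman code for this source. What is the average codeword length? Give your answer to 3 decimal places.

2.549 bits/symbol

Repeatedly combine the two least-probable nodes; the expected code length is the sum of the merged weights.
merge 2/71 + 4/71 → 6/71
merge 6/71 + 6/71 → 12/71
merge 9/71 + 12/71 → 21/71
merge 16/71 + 16/71 → 32/71
merge 18/71 + 21/71 → 39/71
merge 32/71 + 39/71 → 1
L = 6/71 + 12/71 + 21/71 + 32/71 + 39/71 + 1 = 181/71 ≈ 2.549 bits/symbol.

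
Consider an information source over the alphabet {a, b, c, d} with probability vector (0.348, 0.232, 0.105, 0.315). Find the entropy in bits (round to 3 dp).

1.885 bits

H = −Σ pᵢ log₂ pᵢ.
−0.348·log₂(0.348) = 0.5299
−0.232·log₂(0.232) = 0.4890
−0.105·log₂(0.105) = 0.3414
−0.315·log₂(0.315) = 0.5250
Sum ≈ 1.8853 → 1.885 bits.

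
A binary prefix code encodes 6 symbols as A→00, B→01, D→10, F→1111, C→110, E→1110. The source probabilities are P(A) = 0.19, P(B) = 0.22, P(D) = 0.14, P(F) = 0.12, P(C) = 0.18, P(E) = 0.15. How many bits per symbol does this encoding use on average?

L̄ = Σ pᵢ·ℓᵢ = 0.19·2 + 0.22·2 + 0.14·2 + 0.12·4 + 0.18·3 + 0.15·4 = 2.72 bits/symbol.

2.72 bits/symbol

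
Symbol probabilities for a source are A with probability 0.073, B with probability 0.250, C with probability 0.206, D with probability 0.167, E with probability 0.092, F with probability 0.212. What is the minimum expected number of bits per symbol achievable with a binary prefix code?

Repeatedly combine the two least-probable nodes; the expected code length is the sum of the merged weights.
merge 73/1000 + 23/250 → 33/200
merge 33/200 + 167/1000 → 83/250
merge 103/500 + 53/250 → 209/500
merge 1/4 + 83/250 → 291/500
merge 209/500 + 291/500 → 1
L = 33/200 + 83/250 + 209/500 + 291/500 + 1 = 2497/1000 = 2.497 bits/symbol.

2.497 bits/symbol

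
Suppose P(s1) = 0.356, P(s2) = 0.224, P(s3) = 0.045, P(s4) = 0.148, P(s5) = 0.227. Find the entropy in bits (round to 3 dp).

2.109 bits

H = −Σ pᵢ log₂ pᵢ.
−0.356·log₂(0.356) = 0.5305
−0.224·log₂(0.224) = 0.4835
−0.045·log₂(0.045) = 0.2013
−0.148·log₂(0.148) = 0.4079
−0.227·log₂(0.227) = 0.4856
Sum ≈ 2.1088 → 2.109 bits.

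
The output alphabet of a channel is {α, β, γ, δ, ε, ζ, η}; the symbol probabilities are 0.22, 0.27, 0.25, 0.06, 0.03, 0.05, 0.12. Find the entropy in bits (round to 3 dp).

H = −Σ pᵢ log₂ pᵢ.
−0.22·log₂(0.22) = 0.4806
−0.27·log₂(0.27) = 0.5100
−0.25·log₂(0.25) = 0.5000
−0.06·log₂(0.06) = 0.2435
−0.03·log₂(0.03) = 0.1518
−0.05·log₂(0.05) = 0.2161
−0.12·log₂(0.12) = 0.3671
Sum ≈ 2.4691 → 2.469 bits.

2.469 bits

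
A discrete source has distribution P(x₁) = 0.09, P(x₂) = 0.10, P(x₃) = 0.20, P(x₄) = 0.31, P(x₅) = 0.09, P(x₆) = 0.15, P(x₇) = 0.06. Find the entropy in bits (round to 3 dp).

2.600 bits

H = −Σ pᵢ log₂ pᵢ.
−0.09·log₂(0.09) = 0.3127
−0.10·log₂(0.10) = 0.3322
−0.20·log₂(0.20) = 0.4644
−0.31·log₂(0.31) = 0.5238
−0.09·log₂(0.09) = 0.3127
−0.15·log₂(0.15) = 0.4105
−0.06·log₂(0.06) = 0.2435
Sum ≈ 2.5998 → 2.600 bits.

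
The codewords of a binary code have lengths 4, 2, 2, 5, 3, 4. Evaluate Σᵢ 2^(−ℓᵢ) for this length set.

0.78125

With common denominator 2^5 = 32: Σ 2^(−ℓᵢ) = 2/32 + 8/32 + 8/32 + 1/32 + 4/32 + 2/32 = 25/32 = 0.78125.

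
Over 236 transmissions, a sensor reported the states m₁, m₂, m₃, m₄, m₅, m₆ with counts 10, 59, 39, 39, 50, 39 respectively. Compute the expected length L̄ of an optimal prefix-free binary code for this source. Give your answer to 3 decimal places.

2.538 bits/symbol

Probabilities are the counts divided by 236.
Repeatedly combine the two least-probable nodes; the expected code length is the sum of the merged weights.
merge 5/118 + 39/236 → 49/236
merge 39/236 + 39/236 → 39/118
merge 49/236 + 25/118 → 99/236
merge 1/4 + 39/118 → 137/236
merge 99/236 + 137/236 → 1
L = 49/236 + 39/118 + 99/236 + 137/236 + 1 = 599/236 ≈ 2.538 bits/symbol.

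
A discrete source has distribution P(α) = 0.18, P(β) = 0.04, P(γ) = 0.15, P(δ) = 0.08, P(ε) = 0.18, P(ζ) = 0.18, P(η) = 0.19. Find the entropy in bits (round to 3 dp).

H = −Σ pᵢ log₂ pᵢ.
−0.18·log₂(0.18) = 0.4453
−0.04·log₂(0.04) = 0.1858
−0.15·log₂(0.15) = 0.4105
−0.08·log₂(0.08) = 0.2915
−0.18·log₂(0.18) = 0.4453
−0.18·log₂(0.18) = 0.4453
−0.19·log₂(0.19) = 0.4552
Sum ≈ 2.6790 → 2.679 bits.

2.679 bits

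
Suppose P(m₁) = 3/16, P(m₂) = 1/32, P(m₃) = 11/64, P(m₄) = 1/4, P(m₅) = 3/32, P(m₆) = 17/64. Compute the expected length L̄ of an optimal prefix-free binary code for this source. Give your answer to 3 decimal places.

2.422 bits/symbol

Repeatedly combine the two least-probable nodes; the expected code length is the sum of the merged weights.
merge 1/32 + 3/32 → 1/8
merge 1/8 + 11/64 → 19/64
merge 3/16 + 1/4 → 7/16
merge 17/64 + 19/64 → 9/16
merge 7/16 + 9/16 → 1
L = 1/8 + 19/64 + 7/16 + 9/16 + 1 = 155/64 ≈ 2.422 bits/symbol.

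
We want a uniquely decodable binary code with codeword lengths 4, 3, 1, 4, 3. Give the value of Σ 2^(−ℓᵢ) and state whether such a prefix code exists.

With common denominator 2^4 = 16: Σ 2^(−ℓᵢ) = 1/16 + 2/16 + 8/16 + 1/16 + 2/16 = 14/16 = 0.875.
Kraft's inequality requires Σ ≤ 1; here Σ = 0.875 ≤ 1, so such a prefix code exists.

0.875; yes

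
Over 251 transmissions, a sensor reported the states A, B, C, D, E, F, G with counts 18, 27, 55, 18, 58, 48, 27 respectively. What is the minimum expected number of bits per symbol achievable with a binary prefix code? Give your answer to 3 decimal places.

Probabilities are the counts divided by 251.
Repeatedly combine the two least-probable nodes; the expected code length is the sum of the merged weights.
merge 18/251 + 18/251 → 36/251
merge 27/251 + 27/251 → 54/251
merge 36/251 + 48/251 → 84/251
merge 54/251 + 55/251 → 109/251
merge 58/251 + 84/251 → 142/251
merge 109/251 + 142/251 → 1
L = 36/251 + 54/251 + 84/251 + 109/251 + 142/251 + 1 = 676/251 ≈ 2.693 bits/symbol.

2.693 bits/symbol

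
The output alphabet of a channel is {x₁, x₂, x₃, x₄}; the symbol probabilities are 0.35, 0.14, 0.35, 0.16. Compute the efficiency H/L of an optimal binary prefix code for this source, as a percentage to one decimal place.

Entropy H = −Σ p log₂ p ≈ 1.8803 bits.
Huffman merges: 7/50+4/25→3/10; 3/10+7/20→13/20; 7/20+13/20→1. L = 39/20 ≈ 1.9500.
Efficiency = H/L = 1.8803/1.9500 = 96.4%.

96.4%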